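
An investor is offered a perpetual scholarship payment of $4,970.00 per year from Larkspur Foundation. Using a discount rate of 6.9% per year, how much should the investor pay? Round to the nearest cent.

Level perpetuity: PV = C / r = $4,970.00 / 0.069 = $72,028.99

$72028.99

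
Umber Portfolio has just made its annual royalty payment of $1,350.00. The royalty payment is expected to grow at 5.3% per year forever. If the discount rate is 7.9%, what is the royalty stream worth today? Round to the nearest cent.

D₁ = D₀ × (1 + g) = $1,350.00 × 1.053 = $1,421.5500
Growing perpetuity: P = D₁ / (r − g) = $1,421.5500 / (0.079 − 0.053) = $54,675.00

$54675.00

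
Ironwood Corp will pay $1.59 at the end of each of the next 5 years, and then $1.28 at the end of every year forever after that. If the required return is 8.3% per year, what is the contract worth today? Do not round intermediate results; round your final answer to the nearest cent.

$16.65

PV of 5-year annuity: $1.59 × [1 − (1+0.083)^−5] / 0.083 = 6.29853
Perpetuity value at year 5: $1.28 / 0.083 = 15.42169
PV of perpetuity: 15.42169 / (1+0.083)^5 = 10.35117
Total PV = 6.29853 + 10.35117 = 16.64970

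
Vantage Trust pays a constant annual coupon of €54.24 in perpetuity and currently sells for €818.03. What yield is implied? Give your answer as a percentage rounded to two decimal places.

P = C/r ⇒ r = C/P = €54.24/€818.03 = 0.066306

6.63%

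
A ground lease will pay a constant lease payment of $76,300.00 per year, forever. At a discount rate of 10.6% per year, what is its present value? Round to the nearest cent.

Level perpetuity: PV = C / r = $76,300.00 / 0.106 = $719,811.32

$719811.32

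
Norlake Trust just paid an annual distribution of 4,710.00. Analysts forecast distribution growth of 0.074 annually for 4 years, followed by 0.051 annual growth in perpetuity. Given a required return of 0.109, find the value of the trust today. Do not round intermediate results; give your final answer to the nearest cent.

D_1 = 5058.54000
D_2 = 5432.87196
D_3 = 5834.90449
D_4 = 6266.68742
Terminal value at year 4: TV = D_4×(1+g_2)/(r−g_2) = 6586.28848/0.058 = 113556.69785
P_0 = D_1/(1+r)^1 + D_2/(1+r)^2 + D_3/(1+r)^3 + D_4/(1+r)^4 + TV/(1+r)^4
    = 4561.35257 + 4417.39645 + 4277.98357 + 4142.97057 + 75073.48390 = 92473.18706

92473.19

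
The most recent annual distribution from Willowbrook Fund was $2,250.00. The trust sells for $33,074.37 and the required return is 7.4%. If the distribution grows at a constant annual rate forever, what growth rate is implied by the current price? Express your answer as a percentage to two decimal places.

0.56%

P = D₀(1+g)/(r−g) ⇒ P(r−g) = D₀(1+g) ⇒ g(P+D₀) = P·r − D₀
g = (P·r − D₀)/(P + D₀) = ($33,074.37×0.074 − $2,250.00) / ($33,074.37 + $2,250.00) = 0.005591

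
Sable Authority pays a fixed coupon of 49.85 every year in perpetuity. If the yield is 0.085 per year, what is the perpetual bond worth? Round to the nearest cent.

Level perpetuity: PV = C / r = 49.85 / 0.085 = 586.47

586.47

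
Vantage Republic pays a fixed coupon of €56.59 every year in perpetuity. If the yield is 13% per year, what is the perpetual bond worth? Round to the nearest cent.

€435.31

Level perpetuity: PV = C / r = €56.59 / 0.13 = €435.31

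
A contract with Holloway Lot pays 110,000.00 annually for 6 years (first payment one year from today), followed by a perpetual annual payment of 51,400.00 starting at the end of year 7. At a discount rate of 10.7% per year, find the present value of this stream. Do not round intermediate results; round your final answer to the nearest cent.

PV of 6-year annuity: 110,000.00 × [1 − (1+0.107)^−6] / 0.107 = 469408.76288
Perpetuity value at year 6: 51,400.00 / 0.107 = 480373.83178
PV of perpetuity: 480373.83178 / (1+0.107)^6 = 261031.91894
Total PV = 469408.76288 + 261031.91894 = 730440.68182

730440.68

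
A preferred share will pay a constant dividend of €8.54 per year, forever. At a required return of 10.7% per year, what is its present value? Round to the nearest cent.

Level perpetuity: PV = C / r = €8.54 / 0.107 = €79.81

€79.81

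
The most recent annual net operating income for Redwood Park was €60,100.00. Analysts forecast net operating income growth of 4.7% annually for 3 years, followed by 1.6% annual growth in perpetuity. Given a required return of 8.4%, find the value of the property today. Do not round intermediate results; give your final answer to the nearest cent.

€977386.65

D_1 = 62924.70000
D_2 = 65882.16090
D_3 = 68978.62246
Terminal value at year 3: TV = D_3×(1+g_2)/(r−g_2) = 70082.28042/0.068 = 1030621.77091
P_0 = D_1/(1+r)^1 + D_2/(1+r)^2 + D_3/(1+r)^3 + TV/(1+r)^3
    = 58048.61624 + 56067.25203 + 54153.51741 + 809117.26015 = 977386.64583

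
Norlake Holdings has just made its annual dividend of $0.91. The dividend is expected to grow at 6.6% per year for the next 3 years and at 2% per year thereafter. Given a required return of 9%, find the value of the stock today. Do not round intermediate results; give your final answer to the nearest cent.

D_1 = 0.97006
D_2 = 1.03408
D_3 = 1.10233
Terminal value at year 3: TV = D_3×(1+g_2)/(r−g_2) = 1.12438/0.07 = 16.06257
P_0 = D_1/(1+r)^1 + D_2/(1+r)^2 + D_3/(1+r)^3 + TV/(1+r)^3
    = 0.88996 + 0.87037 + 0.85120 + 12.40325 = 15.01479

$15.01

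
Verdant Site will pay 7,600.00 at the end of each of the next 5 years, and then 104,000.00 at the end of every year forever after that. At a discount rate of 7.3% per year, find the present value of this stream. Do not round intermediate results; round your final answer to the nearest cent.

1032553.27

PV of 5-year annuity: 7,600.00 × [1 − (1+0.073)^−5] / 0.073 = 30912.78445
Perpetuity value at year 5: 104,000.00 / 0.073 = 1424657.53425
PV of perpetuity: 1424657.53425 / (1+0.073)^5 = 1001640.48387
Total PV = 30912.78445 + 1001640.48387 = 1032553.26832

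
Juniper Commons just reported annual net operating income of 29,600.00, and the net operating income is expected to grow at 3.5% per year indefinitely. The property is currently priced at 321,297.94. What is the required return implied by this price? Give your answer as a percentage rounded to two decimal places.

13.04%

D₁ = 29,600.00 × 1.035 = 30,636.0000
P = D₁/(r − g) ⇒ r = D₁/P + g = 30,636.0000/321,297.94 + 0.035 = 0.095351 + 0.035 = 0.130351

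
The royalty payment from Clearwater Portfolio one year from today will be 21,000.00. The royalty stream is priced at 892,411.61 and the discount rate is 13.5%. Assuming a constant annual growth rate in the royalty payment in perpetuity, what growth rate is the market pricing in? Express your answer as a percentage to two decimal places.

11.15%

P = D₁/(r−g) ⇒ g = r − D₁/P = 0.135 − 21,000.00/892,411.61 = 0.111468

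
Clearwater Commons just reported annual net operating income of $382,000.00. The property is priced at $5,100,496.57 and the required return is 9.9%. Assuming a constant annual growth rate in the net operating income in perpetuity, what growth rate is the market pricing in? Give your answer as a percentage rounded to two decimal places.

2.24%

P = D₀(1+g)/(r−g) ⇒ P(r−g) = D₀(1+g) ⇒ g(P+D₀) = P·r − D₀
g = (P·r − D₀)/(P + D₀) = ($5,100,496.57×0.099 − $382,000.00) / ($5,100,496.57 + $382,000.00) = 0.022426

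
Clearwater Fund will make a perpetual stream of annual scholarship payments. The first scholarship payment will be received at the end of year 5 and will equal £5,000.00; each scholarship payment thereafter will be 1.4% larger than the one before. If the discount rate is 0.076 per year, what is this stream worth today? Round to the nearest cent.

£60162.96

Value at end of year 4: C₁ / (r − g) = £5,000.00 / (0.076 − 0.014) = £80,645.1613
Discount to today: PV = £80,645.1613 / (1 + 0.076)^4 = £80,645.1613 / 1.340445 = £60,162.96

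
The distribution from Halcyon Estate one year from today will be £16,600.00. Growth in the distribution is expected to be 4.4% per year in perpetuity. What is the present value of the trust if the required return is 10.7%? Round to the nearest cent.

£263492.06

Growing perpetuity: P = D₁ / (r − g) = £16,600.0000 / (0.107 − 0.044) = £263,492.06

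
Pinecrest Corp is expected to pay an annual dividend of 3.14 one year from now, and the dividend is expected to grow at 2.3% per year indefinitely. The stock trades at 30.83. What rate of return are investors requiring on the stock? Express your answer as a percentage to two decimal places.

12.48%

P = D₁/(r − g) ⇒ r = D₁/P + g = 3.1400/30.83 + 0.023 = 0.101849 + 0.023 = 0.124849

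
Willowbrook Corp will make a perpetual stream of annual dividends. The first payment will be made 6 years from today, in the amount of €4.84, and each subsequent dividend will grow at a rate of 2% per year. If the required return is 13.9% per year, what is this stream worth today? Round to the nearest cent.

€21.22

Value at end of year 5: C₁ / (r − g) = €4.84 / (0.139 − 0.02) = €40.6723
Discount to today: PV = €40.6723 / (1 + 0.139)^5 = €40.6723 / 1.916985 = €21.22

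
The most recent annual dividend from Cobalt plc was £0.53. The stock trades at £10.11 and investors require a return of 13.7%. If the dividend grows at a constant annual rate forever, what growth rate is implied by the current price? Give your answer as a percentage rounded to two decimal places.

8.04%

P = D₀(1+g)/(r−g) ⇒ P(r−g) = D₀(1+g) ⇒ g(P+D₀) = P·r − D₀
g = (P·r − D₀)/(P + D₀) = (£10.11×0.137 − £0.53) / (£10.11 + £0.53) = 0.080364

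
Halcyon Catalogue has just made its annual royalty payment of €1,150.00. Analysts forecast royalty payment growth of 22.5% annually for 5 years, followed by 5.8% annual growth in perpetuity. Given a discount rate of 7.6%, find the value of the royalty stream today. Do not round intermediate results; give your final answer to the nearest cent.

€137907.77

D_1 = 1408.75000
D_2 = 1725.71875
D_3 = 2114.00547
D_4 = 2589.65670
D_5 = 3172.32946
Terminal value at year 5: TV = D_5×(1+g_2)/(r−g_2) = 3356.32457/0.018 = 186462.47583
P_0 = D_1/(1+r)^1 + D_2/(1+r)^2 + D_3/(1+r)^3 + D_4/(1+r)^4 + D_5/(1+r)^5 + TV/(1+r)^5
    = 1309.24721 + 1490.54631 + 1696.95096 + 1931.93767 + 2199.46435 + 129279.62682 = 137907.77333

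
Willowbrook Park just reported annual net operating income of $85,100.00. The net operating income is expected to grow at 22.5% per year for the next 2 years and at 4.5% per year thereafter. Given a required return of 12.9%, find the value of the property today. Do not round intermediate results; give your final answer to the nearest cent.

D_1 = 104247.50000
D_2 = 127703.18750
Terminal value at year 2: TV = D_2×(1+g_2)/(r−g_2) = 133449.83094/0.084 = 1588688.46354
P_0 = D_1/(1+r)^1 + D_2/(1+r)^2 + TV/(1+r)^2
    = 92336.13818 + 100187.57242 + 1246381.10930 = 1438904.81990

$1438904.82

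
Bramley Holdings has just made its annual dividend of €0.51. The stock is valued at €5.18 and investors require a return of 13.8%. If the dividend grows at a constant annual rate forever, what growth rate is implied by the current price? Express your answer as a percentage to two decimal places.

3.60%

P = D₀(1+g)/(r−g) ⇒ P(r−g) = D₀(1+g) ⇒ g(P+D₀) = P·r − D₀
g = (P·r − D₀)/(P + D₀) = (€5.18×0.138 − €0.51) / (€5.18 + €0.51) = 0.036000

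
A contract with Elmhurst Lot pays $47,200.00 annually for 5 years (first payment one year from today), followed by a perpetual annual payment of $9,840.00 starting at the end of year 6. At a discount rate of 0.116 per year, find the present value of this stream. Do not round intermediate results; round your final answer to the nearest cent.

PV of 5-year annuity: $47,200.00 × [1 − (1+0.116)^−5] / 0.116 = 171845.04665
Perpetuity value at year 5: $9,840.00 / 0.116 = 84827.58621
PV of perpetuity: 84827.58621 / (1+0.116)^5 = 49002.26292
Total PV = 171845.04665 + 49002.26292 = 220847.30957

$220847.31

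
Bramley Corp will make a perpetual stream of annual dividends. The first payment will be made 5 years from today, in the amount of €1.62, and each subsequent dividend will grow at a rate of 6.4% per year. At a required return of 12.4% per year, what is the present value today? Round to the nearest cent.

Value at end of year 4: C₁ / (r − g) = €1.62 / (0.124 − 0.064) = €27.0000
Discount to today: PV = €27.0000 / (1 + 0.124)^4 = €27.0000 / 1.596119 = €16.92

€16.92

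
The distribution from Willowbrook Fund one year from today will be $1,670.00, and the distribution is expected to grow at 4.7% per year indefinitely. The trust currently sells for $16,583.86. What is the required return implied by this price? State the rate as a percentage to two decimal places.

14.77%

P = D₁/(r − g) ⇒ r = D₁/P + g = $1,670.0000/$16,583.86 + 0.047 = 0.100700 + 0.047 = 0.147700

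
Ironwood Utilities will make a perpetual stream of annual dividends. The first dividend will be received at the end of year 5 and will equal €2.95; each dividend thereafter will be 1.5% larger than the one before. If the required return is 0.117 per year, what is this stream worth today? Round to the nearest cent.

Value at end of year 4: C₁ / (r − g) = €2.95 / (0.117 − 0.015) = €28.9216
Discount to today: PV = €28.9216 / (1 + 0.117)^4 = €28.9216 / 1.556728 = €18.58

€18.58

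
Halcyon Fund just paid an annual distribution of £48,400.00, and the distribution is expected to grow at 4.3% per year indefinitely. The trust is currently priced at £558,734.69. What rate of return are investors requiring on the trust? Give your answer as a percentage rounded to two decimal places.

13.33%

D₁ = £48,400.00 × 1.043 = £50,481.2000
P = D₁/(r − g) ⇒ r = D₁/P + g = £50,481.2000/£558,734.69 + 0.043 = 0.090349 + 0.043 = 0.133349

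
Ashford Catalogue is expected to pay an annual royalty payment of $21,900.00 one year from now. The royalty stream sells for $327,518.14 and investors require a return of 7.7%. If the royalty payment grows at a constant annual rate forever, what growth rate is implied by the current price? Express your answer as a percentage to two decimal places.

1.01%

P = D₁/(r−g) ⇒ g = r − D₁/P = 0.077 − $21,900.00/$327,518.14 = 0.010133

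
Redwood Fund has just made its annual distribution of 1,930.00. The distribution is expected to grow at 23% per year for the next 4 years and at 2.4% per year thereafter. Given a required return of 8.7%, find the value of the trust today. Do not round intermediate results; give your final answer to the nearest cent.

62045.87

D_1 = 2373.90000
D_2 = 2919.89700
D_3 = 3591.47331
D_4 = 4417.51217
Terminal value at year 4: TV = D_4×(1+g_2)/(r−g_2) = 4523.53246/0.063 = 71802.10259
P_0 = D_1/(1+r)^1 + D_2/(1+r)^2 + D_3/(1+r)^3 + D_4/(1+r)^4 + TV/(1+r)^4
    = 2183.90064 + 2471.20312 + 2796.30160 + 3164.16832 + 51430.29147 = 62045.86516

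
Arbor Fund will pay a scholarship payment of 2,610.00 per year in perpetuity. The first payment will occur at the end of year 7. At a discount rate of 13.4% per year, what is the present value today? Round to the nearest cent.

9159.20

Value at end of year 6: C / r = 2,610.00 / 0.134 = 19,477.6119
Discount to today: PV = 19,477.6119 / (1 + 0.134)^6 = 19,477.6119 / 2.126563 = 9,159.20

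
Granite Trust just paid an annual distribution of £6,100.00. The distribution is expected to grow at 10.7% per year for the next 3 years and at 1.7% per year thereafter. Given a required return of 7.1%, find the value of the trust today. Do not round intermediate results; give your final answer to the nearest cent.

£146420.03

D_1 = 6752.70000
D_2 = 7475.23890
D_3 = 8275.08946
Terminal value at year 3: TV = D_3×(1+g_2)/(r−g_2) = 8415.76598/0.054 = 155847.51821
P_0 = D_1/(1+r)^1 + D_2/(1+r)^2 + D_3/(1+r)^3 + TV/(1+r)^3
    = 6305.04202 + 6516.97620 + 6736.03423 + 126861.97792 = 146420.03037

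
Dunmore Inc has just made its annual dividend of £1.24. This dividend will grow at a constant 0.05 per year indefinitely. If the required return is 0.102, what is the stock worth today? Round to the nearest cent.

£25.04

D₁ = D₀ × (1 + g) = £1.24 × 1.05 = £1.3020
Growing perpetuity: P = D₁ / (r − g) = £1.3020 / (0.102 − 0.05) = £25.04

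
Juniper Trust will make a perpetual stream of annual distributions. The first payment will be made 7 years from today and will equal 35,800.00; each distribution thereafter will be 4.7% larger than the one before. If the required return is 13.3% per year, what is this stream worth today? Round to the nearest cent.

Value at end of year 6: C₁ / (r − g) = 35,800.00 / (0.133 − 0.047) = 416,279.0698
Discount to today: PV = 416,279.0698 / (1 + 0.133)^6 = 416,279.0698 / 2.115336 = 196,790.95

196790.95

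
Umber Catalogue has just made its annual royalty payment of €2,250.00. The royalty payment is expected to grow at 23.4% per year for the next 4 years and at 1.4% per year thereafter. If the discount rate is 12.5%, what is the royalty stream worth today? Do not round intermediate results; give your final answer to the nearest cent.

D_1 = 2776.50000
D_2 = 3426.20100
D_3 = 4227.93203
D_4 = 5217.26813
Terminal value at year 4: TV = D_4×(1+g_2)/(r−g_2) = 5290.30988/0.111 = 47660.44940
P_0 = D_1/(1+r)^1 + D_2/(1+r)^2 + D_3/(1+r)^3 + D_4/(1+r)^4 + TV/(1+r)^4
    = 2468.00000 + 2707.12178 + 2969.41180 + 3257.11481 + 29754.18393 = 41155.83231

€41155.83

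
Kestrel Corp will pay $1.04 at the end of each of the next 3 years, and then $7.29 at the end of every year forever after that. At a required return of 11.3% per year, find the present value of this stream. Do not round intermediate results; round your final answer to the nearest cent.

$49.32

PV of 3-year annuity: $1.04 × [1 − (1+0.113)^−3] / 0.113 = 2.52826
Perpetuity value at year 3: $7.29 / 0.113 = 64.51327
PV of perpetuity: 64.51327 / (1+0.113)^3 = 46.79114
Total PV = 2.52826 + 46.79114 = 49.31940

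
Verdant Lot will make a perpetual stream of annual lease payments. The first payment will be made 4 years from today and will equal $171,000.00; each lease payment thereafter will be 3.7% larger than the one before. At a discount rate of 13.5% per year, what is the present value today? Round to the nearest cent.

Value at end of year 3: C₁ / (r − g) = $171,000.00 / (0.135 − 0.037) = $1,744,897.9592
Discount to today: PV = $1,744,897.9592 / (1 + 0.135)^3 = $1,744,897.9592 / 1.462135 = $1,193,390.15

$1193390.15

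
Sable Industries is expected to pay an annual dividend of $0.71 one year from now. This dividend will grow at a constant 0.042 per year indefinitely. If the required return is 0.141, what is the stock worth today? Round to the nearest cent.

Growing perpetuity: P = D₁ / (r − g) = $0.7100 / (0.141 − 0.042) = $7.17

$7.17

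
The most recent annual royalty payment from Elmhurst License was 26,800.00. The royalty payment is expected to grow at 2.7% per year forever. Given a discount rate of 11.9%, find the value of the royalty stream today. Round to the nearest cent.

299169.57

D₁ = D₀ × (1 + g) = 26,800.00 × 1.027 = 27,523.6000
Growing perpetuity: P = D₁ / (r − g) = 27,523.6000 / (0.119 − 0.027) = 299,169.57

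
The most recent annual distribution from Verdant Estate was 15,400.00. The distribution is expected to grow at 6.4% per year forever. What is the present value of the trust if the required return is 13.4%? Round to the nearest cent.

D₁ = D₀ × (1 + g) = 15,400.00 × 1.064 = 16,385.6000
Growing perpetuity: P = D₁ / (r − g) = 16,385.6000 / (0.134 − 0.064) = 234,080.00

234080.00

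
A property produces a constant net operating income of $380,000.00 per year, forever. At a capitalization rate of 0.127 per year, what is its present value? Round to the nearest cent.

$2992125.98

Level perpetuity: PV = C / r = $380,000.00 / 0.127 = $2,992,125.98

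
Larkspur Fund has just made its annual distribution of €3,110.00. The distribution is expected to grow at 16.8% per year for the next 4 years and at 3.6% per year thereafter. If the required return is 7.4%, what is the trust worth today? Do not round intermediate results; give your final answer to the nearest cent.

€134012.49

D_1 = 3632.48000
D_2 = 4242.73664
D_3 = 4955.51640
D_4 = 5788.04315
Terminal value at year 4: TV = D_4×(1+g_2)/(r−g_2) = 5996.41270/0.038 = 157800.33430
P_0 = D_1/(1+r)^1 + D_2/(1+r)^2 + D_3/(1+r)^3 + D_4/(1+r)^4 + TV/(1+r)^4
    = 3382.19739 + 3678.21839 + 4000.14812 + 4350.25420 + 118601.66705 = 134012.48516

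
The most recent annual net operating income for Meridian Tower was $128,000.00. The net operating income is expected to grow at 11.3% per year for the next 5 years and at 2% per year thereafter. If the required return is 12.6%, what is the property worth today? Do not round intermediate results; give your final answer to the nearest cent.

D_1 = 142464.00000
D_2 = 158562.43200
D_3 = 176479.98682
D_4 = 196422.22533
D_5 = 218617.93679
Terminal value at year 5: TV = D_5×(1+g_2)/(r−g_2) = 222990.29552/0.106 = 2103682.03324
P_0 = D_1/(1+r)^1 + D_2/(1+r)^2 + D_3/(1+r)^3 + D_4/(1+r)^4 + D_5/(1+r)^5 + TV/(1+r)^5
    = 126522.20249 + 125061.46658 + 123617.59529 + 122190.39393 + 120779.67002 + 1162219.46623 = 1780390.79454

$1780390.79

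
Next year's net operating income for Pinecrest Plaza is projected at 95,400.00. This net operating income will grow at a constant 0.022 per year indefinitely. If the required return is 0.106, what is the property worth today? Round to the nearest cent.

1135714.29

Growing perpetuity: P = D₁ / (r − g) = 95,400.0000 / (0.106 − 0.022) = 1,135,714.29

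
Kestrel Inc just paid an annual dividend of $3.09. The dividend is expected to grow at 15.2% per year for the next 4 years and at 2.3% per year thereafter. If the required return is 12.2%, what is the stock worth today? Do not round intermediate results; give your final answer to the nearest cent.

D_1 = 3.55968
D_2 = 4.10075
D_3 = 4.72407
D_4 = 5.44212
Terminal value at year 4: TV = D_4×(1+g_2)/(r−g_2) = 5.56729/0.099 = 56.23528
P_0 = D_1/(1+r)^1 + D_2/(1+r)^2 + D_3/(1+r)^3 + D_4/(1+r)^4 + TV/(1+r)^4
    = 3.17262 + 3.25745 + 3.34455 + 3.43397 + 35.48440 = 48.69299

$48.69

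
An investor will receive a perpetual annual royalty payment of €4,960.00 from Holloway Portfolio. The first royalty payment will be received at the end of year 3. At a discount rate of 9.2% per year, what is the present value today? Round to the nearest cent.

€45211.46

Value at end of year 2: C / r = €4,960.00 / 0.092 = €53,913.0435
Discount to today: PV = €53,913.0435 / (1 + 0.092)^2 = €53,913.0435 / 1.192464 = €45,211.46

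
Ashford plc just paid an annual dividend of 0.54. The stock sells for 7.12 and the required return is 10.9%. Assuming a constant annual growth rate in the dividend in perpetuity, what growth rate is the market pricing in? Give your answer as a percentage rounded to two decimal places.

3.08%

P = D₀(1+g)/(r−g) ⇒ P(r−g) = D₀(1+g) ⇒ g(P+D₀) = P·r − D₀
g = (P·r − D₀)/(P + D₀) = (7.12×0.109 − 0.54) / (7.12 + 0.54) = 0.030820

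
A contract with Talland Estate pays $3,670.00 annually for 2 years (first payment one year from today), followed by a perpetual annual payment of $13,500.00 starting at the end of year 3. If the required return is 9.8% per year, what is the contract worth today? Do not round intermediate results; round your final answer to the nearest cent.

PV of 2-year annuity: $3,670.00 × [1 − (1+0.098)^−2] / 0.098 = 6386.55811
Perpetuity value at year 2: $13,500.00 / 0.098 = 137755.10204
PV of perpetuity: 137755.10204 / (1+0.098)^2 = 114262.31336
Total PV = 6386.55811 + 114262.31336 = 120648.87147

$120648.87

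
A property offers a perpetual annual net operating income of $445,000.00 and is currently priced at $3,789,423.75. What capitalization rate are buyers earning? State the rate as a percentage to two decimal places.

P = C/r ⇒ r = C/P = $445,000.00/$3,789,423.75 = 0.117432

11.74%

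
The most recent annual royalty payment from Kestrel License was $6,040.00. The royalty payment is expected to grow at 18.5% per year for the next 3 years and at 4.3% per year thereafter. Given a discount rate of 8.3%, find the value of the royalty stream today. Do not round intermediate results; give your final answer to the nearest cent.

D_1 = 7157.40000
D_2 = 8481.51900
D_3 = 10050.60001
Terminal value at year 3: TV = D_3×(1+g_2)/(r−g_2) = 10482.77582/0.04 = 262069.39539
P_0 = D_1/(1+r)^1 + D_2/(1+r)^2 + D_3/(1+r)^3 + TV/(1+r)^3
    = 6608.86427 + 7231.30578 + 7912.37059 + 206315.06302 = 228067.60365

$228067.60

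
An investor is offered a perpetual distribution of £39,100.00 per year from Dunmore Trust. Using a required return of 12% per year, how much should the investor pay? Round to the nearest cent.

£325833.33

Level perpetuity: PV = C / r = £39,100.00 / 0.12 = £325,833.33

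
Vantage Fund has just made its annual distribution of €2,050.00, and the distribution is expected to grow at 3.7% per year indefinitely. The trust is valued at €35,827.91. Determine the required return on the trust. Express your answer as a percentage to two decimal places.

D₁ = €2,050.00 × 1.037 = €2,125.8500
P = D₁/(r − g) ⇒ r = D₁/P + g = €2,125.8500/€35,827.91 + 0.037 = 0.059335 + 0.037 = 0.096335

9.63%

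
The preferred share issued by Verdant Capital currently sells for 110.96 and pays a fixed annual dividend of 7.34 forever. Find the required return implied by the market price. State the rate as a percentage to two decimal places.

P = C/r ⇒ r = C/P = 7.34/110.96 = 0.066150

6.61%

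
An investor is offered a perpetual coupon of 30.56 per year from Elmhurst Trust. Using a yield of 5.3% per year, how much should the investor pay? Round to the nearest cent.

576.60

Level perpetuity: PV = C / r = 30.56 / 0.053 = 576.60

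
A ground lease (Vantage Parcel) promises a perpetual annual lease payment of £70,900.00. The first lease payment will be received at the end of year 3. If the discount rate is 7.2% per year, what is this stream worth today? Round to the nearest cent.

£856888.21

Value at end of year 2: C / r = £70,900.00 / 0.072 = £984,722.2222
Discount to today: PV = £984,722.2222 / (1 + 0.072)^2 = £984,722.2222 / 1.149184 = £856,888.21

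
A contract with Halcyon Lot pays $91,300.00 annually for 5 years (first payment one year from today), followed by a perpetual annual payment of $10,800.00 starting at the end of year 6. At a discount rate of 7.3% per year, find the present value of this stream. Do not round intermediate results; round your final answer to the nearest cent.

$475376.67

PV of 5-year annuity: $91,300.00 × [1 − (1+0.073)^−5] / 0.073 = 371360.16057
Perpetuity value at year 5: $10,800.00 / 0.073 = 147945.20548
PV of perpetuity: 147945.20548 / (1+0.073)^5 = 104016.51179
Total PV = 371360.16057 + 104016.51179 = 475376.67235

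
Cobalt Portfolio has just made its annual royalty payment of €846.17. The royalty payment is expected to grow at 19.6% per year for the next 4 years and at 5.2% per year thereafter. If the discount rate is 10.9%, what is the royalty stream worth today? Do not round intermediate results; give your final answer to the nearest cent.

€25227.66

D_1 = 1012.01932
D_2 = 1210.37511
D_3 = 1447.60863
D_4 = 1731.33992
Terminal value at year 4: TV = D_4×(1+g_2)/(r−g_2) = 1821.36959/0.057 = 31953.85253
P_0 = D_1/(1+r)^1 + D_2/(1+r)^2 + D_3/(1+r)^3 + D_4/(1+r)^4 + TV/(1+r)^4
    = 912.55124 + 984.14002 + 1061.34487 + 1144.60637 + 21125.01578 = 25227.65827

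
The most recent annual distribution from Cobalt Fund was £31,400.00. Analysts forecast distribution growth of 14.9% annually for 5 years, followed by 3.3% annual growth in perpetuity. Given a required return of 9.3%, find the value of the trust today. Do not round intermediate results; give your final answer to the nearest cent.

£876874.62

D_1 = 36078.60000
D_2 = 41454.31140
D_3 = 47631.00380
D_4 = 54728.02336
D_5 = 62882.49885
Terminal value at year 5: TV = D_5×(1+g_2)/(r−g_2) = 64957.62131/0.06 = 1082627.02180
P_0 = D_1/(1+r)^1 + D_2/(1+r)^2 + D_3/(1+r)^3 + D_4/(1+r)^4 + D_5/(1+r)^5 + TV/(1+r)^5
    = 33008.78317 + 34699.99255 + 36477.85127 + 38346.79882 + 40311.50215 + 694029.69528 = 876874.62323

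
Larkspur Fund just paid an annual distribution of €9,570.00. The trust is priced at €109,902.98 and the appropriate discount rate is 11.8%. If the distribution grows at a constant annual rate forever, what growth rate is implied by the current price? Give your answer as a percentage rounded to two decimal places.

P = D₀(1+g)/(r−g) ⇒ P(r−g) = D₀(1+g) ⇒ g(P+D₀) = P·r − D₀
g = (P·r − D₀)/(P + D₀) = (€109,902.98×0.118 − €9,570.00) / (€109,902.98 + €9,570.00) = 0.028446

2.84%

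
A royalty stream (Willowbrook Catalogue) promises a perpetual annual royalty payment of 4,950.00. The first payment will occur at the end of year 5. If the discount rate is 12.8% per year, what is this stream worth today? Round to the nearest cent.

Value at end of year 4: C / r = 4,950.00 / 0.128 = 38,671.8750
Discount to today: PV = 38,671.8750 / (1 + 0.128)^4 = 38,671.8750 / 1.618961 = 23,886.85

23886.85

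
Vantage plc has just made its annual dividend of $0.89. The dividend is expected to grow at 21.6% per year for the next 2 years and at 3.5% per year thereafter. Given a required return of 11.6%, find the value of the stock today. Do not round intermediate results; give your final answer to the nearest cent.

$15.53

D_1 = 1.08224
D_2 = 1.31600
Terminal value at year 2: TV = D_2×(1+g_2)/(r−g_2) = 1.36206/0.081 = 16.81560
P_0 = D_1/(1+r)^1 + D_2/(1+r)^2 + TV/(1+r)^2
    = 0.96975 + 1.05664 + 13.50156 = 15.52796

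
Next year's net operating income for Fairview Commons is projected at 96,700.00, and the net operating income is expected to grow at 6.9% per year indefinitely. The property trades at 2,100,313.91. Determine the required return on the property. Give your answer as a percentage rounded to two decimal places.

P = D₁/(r − g) ⇒ r = D₁/P + g = 96,700.0000/2,100,313.91 + 0.069 = 0.046041 + 0.069 = 0.115041

11.50%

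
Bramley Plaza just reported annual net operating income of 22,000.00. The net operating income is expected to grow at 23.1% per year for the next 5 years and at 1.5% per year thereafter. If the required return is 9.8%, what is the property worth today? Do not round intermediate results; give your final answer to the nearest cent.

D_1 = 27082.00000
D_2 = 33337.94200
D_3 = 41039.00660
D_4 = 50519.01713
D_5 = 62188.91008
Terminal value at year 5: TV = D_5×(1+g_2)/(r−g_2) = 63121.74373/0.083 = 760502.93656
P_0 = D_1/(1+r)^1 + D_2/(1+r)^2 + D_3/(1+r)^3 + D_4/(1+r)^4 + D_5/(1+r)^5 + TV/(1+r)^5
    = 24664.84517 + 27652.48125 + 31002.00766 + 34757.25996 + 38967.38343 + 476528.84557 = 633572.82304

633572.82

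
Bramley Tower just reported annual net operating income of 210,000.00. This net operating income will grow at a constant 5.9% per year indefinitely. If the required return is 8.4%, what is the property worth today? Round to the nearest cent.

8895600.00

D₁ = D₀ × (1 + g) = 210,000.00 × 1.059 = 222,390.0000
Growing perpetuity: P = D₁ / (r − g) = 222,390.0000 / (0.084 − 0.059) = 8,895,600.00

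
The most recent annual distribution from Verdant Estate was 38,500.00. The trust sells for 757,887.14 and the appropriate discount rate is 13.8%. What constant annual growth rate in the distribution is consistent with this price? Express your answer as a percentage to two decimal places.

P = D₀(1+g)/(r−g) ⇒ P(r−g) = D₀(1+g) ⇒ g(P+D₀) = P·r − D₀
g = (P·r − D₀)/(P + D₀) = (757,887.14×0.138 − 38,500.00) / (757,887.14 + 38,500.00) = 0.082985

8.30%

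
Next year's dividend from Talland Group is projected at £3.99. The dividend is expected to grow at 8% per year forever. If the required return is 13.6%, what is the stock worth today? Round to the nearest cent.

Growing perpetuity: P = D₁ / (r − g) = £3.9900 / (0.136 − 0.08) = £71.25

£71.25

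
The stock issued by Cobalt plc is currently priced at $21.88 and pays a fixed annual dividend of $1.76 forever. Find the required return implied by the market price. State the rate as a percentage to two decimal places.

8.04%

P = C/r ⇒ r = C/P = $1.76/$21.88 = 0.080439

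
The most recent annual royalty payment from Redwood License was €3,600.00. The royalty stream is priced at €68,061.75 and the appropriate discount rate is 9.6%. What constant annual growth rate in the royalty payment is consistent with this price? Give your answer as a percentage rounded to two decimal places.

4.09%

P = D₀(1+g)/(r−g) ⇒ P(r−g) = D₀(1+g) ⇒ g(P+D₀) = P·r − D₀
g = (P·r − D₀)/(P + D₀) = (€68,061.75×0.096 − €3,600.00) / (€68,061.75 + €3,600.00) = 0.040941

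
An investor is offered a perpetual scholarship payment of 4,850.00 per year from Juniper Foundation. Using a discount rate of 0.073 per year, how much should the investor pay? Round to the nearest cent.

Level perpetuity: PV = C / r = 4,850.00 / 0.073 = 66,438.36

66438.36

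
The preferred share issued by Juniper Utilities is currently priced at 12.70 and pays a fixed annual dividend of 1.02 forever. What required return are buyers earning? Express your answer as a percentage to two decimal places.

8.03%

P = C/r ⇒ r = C/P = 1.02/12.70 = 0.080315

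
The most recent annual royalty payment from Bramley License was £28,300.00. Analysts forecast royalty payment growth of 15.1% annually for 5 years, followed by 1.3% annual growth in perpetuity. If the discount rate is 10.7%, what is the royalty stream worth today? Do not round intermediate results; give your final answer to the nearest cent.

£529894.86

D_1 = 32573.30000
D_2 = 37491.86830
D_3 = 43153.14041
D_4 = 49669.26462
D_5 = 57169.32357
Terminal value at year 5: TV = D_5×(1+g_2)/(r−g_2) = 57912.52478/0.094 = 616090.68914
P_0 = D_1/(1+r)^1 + D_2/(1+r)^2 + D_3/(1+r)^3 + D_4/(1+r)^4 + D_5/(1+r)^5 + TV/(1+r)^5
    = 29424.84192 + 30594.39299 + 31810.43029 + 33074.80151 + 34389.42776 + 370600.96091 = 529894.85538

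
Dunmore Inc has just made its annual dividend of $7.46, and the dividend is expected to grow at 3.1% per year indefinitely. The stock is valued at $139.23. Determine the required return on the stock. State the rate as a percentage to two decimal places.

8.62%

D₁ = $7.46 × 1.031 = $7.6913
P = D₁/(r − g) ⇒ r = D₁/P + g = $7.6913/$139.23 + 0.031 = 0.055241 + 0.031 = 0.086241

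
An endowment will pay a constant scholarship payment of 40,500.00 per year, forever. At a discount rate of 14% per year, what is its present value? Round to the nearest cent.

289285.71

Level perpetuity: PV = C / r = 40,500.00 / 0.14 = 289,285.71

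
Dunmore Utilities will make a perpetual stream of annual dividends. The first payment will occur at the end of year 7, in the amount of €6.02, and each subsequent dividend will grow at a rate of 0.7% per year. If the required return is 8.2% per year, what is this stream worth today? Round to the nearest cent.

€50.02

Value at end of year 6: C₁ / (r − g) = €6.02 / (0.082 − 0.007) = €80.2667
Discount to today: PV = €80.2667 / (1 + 0.082)^6 = €80.2667 / 1.604588 = €50.02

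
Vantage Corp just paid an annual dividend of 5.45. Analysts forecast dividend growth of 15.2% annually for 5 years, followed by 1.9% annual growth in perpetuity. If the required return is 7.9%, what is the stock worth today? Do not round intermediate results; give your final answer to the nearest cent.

161.71

D_1 = 6.27840
D_2 = 7.23272
D_3 = 8.33209
D_4 = 9.59857
D_5 = 11.05755
Terminal value at year 5: TV = D_5×(1+g_2)/(r−g_2) = 11.26764/0.06 = 187.79405
P_0 = D_1/(1+r)^1 + D_2/(1+r)^2 + D_3/(1+r)^3 + D_4/(1+r)^4 + D_5/(1+r)^5 + TV/(1+r)^5
    = 5.81872 + 6.21239 + 6.63269 + 7.08142 + 7.56052 + 128.40283 = 161.70858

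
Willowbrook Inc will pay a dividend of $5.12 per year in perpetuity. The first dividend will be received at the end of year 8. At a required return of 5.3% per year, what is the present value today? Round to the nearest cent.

$67.30

Value at end of year 7: C / r = $5.12 / 0.053 = $96.6038
Discount to today: PV = $96.6038 / (1 + 0.053)^7 = $96.6038 / 1.435485 = $67.30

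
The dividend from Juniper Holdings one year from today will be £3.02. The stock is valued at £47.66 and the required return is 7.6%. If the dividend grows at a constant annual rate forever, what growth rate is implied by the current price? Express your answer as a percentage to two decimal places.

1.26%

P = D₁/(r−g) ⇒ g = r − D₁/P = 0.076 − £3.02/£47.66 = 0.012634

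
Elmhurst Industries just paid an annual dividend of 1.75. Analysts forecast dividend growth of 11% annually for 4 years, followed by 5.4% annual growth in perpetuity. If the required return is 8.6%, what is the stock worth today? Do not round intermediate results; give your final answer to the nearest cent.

70.30

D_1 = 1.94250
D_2 = 2.15618
D_3 = 2.39335
D_4 = 2.65662
Terminal value at year 4: TV = D_4×(1+g_2)/(r−g_2) = 2.80008/0.032 = 87.50253
P_0 = D_1/(1+r)^1 + D_2/(1+r)^2 + D_3/(1+r)^3 + D_4/(1+r)^4 + TV/(1+r)^4
    = 1.78867 + 1.82820 + 1.86861 + 1.90990 + 62.90734 = 70.30272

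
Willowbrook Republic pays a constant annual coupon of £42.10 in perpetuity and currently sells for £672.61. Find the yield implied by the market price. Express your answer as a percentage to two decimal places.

P = C/r ⇒ r = C/P = £42.10/£672.61 = 0.062592

6.26%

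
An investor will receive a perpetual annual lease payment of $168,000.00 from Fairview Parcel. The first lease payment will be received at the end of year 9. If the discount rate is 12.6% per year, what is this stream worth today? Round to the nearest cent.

$515978.51

Value at end of year 8: C / r = $168,000.00 / 0.126 = $1,333,333.3333
Discount to today: PV = $1,333,333.3333 / (1 + 0.126)^8 = $1,333,333.3333 / 2.584087 = $515,978.51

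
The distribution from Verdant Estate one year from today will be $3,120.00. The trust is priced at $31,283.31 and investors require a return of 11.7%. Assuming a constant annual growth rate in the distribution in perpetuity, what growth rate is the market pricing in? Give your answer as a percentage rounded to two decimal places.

P = D₁/(r−g) ⇒ g = r − D₁/P = 0.117 − $3,120.00/$31,283.31 = 0.017266

1.73%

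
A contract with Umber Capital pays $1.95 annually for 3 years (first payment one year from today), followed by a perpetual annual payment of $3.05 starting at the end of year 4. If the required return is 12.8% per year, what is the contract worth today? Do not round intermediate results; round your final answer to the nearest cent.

$21.22

PV of 3-year annuity: $1.95 × [1 − (1+0.128)^−3] / 0.128 = 4.61993
Perpetuity value at year 3: $3.05 / 0.128 = 23.82812
PV of perpetuity: 23.82812 / (1+0.128)^3 = 16.60208
Total PV = 4.61993 + 16.60208 = 21.22201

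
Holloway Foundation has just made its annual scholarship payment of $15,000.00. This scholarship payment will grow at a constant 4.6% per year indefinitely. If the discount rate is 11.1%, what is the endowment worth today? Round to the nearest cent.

$241384.62

D₁ = D₀ × (1 + g) = $15,000.00 × 1.046 = $15,690.0000
Growing perpetuity: P = D₁ / (r − g) = $15,690.0000 / (0.111 − 0.046) = $241,384.62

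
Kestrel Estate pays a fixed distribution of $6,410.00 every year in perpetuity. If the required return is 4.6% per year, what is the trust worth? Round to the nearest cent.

$139347.83

Level perpetuity: PV = C / r = $6,410.00 / 0.046 = $139,347.83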